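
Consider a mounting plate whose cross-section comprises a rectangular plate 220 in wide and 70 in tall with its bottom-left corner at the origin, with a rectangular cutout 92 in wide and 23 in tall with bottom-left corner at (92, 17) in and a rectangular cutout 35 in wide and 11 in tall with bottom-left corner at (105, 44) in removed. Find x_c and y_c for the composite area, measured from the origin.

x_c = 105.03 in, y_c = 35.63 in

Part | A | x̄ᵢ | ȳᵢ | A·x̄ᵢ | A·ȳᵢ
plate | 15400.00 | 110.00 | 35.00 | 1694000.00 | 539000.00
hole 1 | -2116.00 | 138.00 | 28.50 | -292008.00 | -60306.00
hole 2 | -385.00 | 122.50 | 49.50 | -47162.50 | -19057.50
Σ | 12899.00 |  |  | 1354829.50 | 459636.50
x_c = 1354829.50 / 12899.00 = 105.03 in
y_c = 459636.50 / 12899.00 = 35.63 in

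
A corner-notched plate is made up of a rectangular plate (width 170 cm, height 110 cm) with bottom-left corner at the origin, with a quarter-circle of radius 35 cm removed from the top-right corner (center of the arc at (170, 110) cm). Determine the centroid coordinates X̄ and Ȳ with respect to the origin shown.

X̄ = 81.20 cm, Ȳ = 52.82 cm

plate: A = 170 × 110 = 18700.00, centroid at (85.00, 55.00).
removed quarter-circle: A = −¼π·35² = -962.11, centroid at (155.15, 95.15).
ΣA = 17737.89 cm², ΣAX̄ = 1440232.50 cm³, ΣAȲ = 936959.26 cm³.
X̄ = 1440232.50/17737.89 = 81.20 cm; Ȳ = 936959.26/17737.89 = 52.82 cm.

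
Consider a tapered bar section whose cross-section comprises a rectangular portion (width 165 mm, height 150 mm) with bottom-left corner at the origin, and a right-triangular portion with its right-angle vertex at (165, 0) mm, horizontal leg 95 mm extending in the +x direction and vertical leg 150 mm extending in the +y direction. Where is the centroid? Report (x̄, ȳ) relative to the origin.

x̄ = 108.02 mm, ȳ = 69.41 mm

rectangular portion: A = 165 × 150 = 24750.00, centroid at (82.50, 75.00).
triangular portion: A = ½·95·150 = 7125.00, centroid at (196.67, 50.00).
ΣA = 31875.00 mm²
ΣAx̄ = (24750.00)(82.50) + (7125.00)(196.67) = 3443125.00 mm³
ΣAȳ = (24750.00)(75.00) + (7125.00)(50.00) = 2212500.00 mm³
x̄ = 3443125.00 / 31875.00 = 108.02 mm
ȳ = 2212500.00 / 31875.00 = 69.41 mm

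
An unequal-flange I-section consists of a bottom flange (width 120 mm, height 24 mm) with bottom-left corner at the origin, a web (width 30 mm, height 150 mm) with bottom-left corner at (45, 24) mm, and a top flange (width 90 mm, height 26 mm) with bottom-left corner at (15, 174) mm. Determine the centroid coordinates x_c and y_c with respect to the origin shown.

bottom flange: A = 120 × 24 = 2880.00, centroid at (60.00, 12.00).
web: A = 30 × 150 = 4500.00, centroid at (60.00, 99.00).
top flange: A = 90 × 26 = 2340.00, centroid at (60.00, 187.00).
ΣA = 9720.00 mm², ΣAx_c = 583200.00 mm³, ΣAy_c = 917640.00 mm³.
x_c = 583200.00/9720.00 = 60.00 mm; y_c = 917640.00/9720.00 = 94.41 mm.

x_c = 60.00 mm, y_c = 94.41 mm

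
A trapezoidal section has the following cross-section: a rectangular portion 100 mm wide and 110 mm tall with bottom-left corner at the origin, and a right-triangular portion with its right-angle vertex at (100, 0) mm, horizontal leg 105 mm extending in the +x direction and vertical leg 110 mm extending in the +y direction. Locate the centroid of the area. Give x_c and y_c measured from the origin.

rectangular portion: A = 100 × 110 = 11000.00, centroid at (50.00, 55.00).
triangular portion: A = ½·105·110 = 5775.00, centroid at (135.00, 36.67).
ΣA = 16775.00 mm², ΣAx_c = 1329625.00 mm³, ΣAy_c = 816750.00 mm³.
x_c = 1329625.00/16775.00 = 79.26 mm; y_c = 816750.00/16775.00 = 48.69 mm.

x_c = 79.26 mm, y_c = 48.69 mm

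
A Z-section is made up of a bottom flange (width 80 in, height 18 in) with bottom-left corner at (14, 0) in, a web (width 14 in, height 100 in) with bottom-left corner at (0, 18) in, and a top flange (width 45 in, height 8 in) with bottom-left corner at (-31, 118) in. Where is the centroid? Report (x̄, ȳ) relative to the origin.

x̄ = 26.41 in, ȳ = 47.52 in

bottom flange: A = 80 × 18 = 1440.00, centroid at (54.00, 9.00).
web: A = 14 × 100 = 1400.00, centroid at (7.00, 68.00).
top flange: A = 45 × 8 = 360.00, centroid at (-8.50, 122.00).
ΣA = 3200.00 in²
ΣAx̄ = (1440.00)(54.00) + (1400.00)(7.00) + (360.00)(-8.50) = 84500.00 in³
ΣAȳ = (1440.00)(9.00) + (1400.00)(68.00) + (360.00)(122.00) = 152080.00 in³
x̄ = 84500.00 / 3200.00 = 26.41 in
ȳ = 152080.00 / 3200.00 = 47.52 in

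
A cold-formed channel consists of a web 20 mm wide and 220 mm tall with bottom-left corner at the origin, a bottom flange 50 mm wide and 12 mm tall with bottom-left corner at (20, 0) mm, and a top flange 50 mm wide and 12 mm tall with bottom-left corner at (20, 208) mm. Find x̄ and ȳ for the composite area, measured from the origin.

web: A = 20 × 220 = 4400.00, centroid at (10.00, 110.00).
bottom flange: A = 50 × 12 = 600.00, centroid at (45.00, 6.00).
top flange: A = 50 × 12 = 600.00, centroid at (45.00, 214.00).
ΣA = 5600.00 mm²
ΣAx̄ = (4400.00)(10.00) + (600.00)(45.00) + (600.00)(45.00) = 98000.00 mm³
ΣAȳ = (4400.00)(110.00) + (600.00)(6.00) + (600.00)(214.00) = 616000.00 mm³
x̄ = 98000.00 / 5600.00 = 17.50 mm
ȳ = 616000.00 / 5600.00 = 110.00 mm

x̄ = 17.50 mm, ȳ = 110.00 mm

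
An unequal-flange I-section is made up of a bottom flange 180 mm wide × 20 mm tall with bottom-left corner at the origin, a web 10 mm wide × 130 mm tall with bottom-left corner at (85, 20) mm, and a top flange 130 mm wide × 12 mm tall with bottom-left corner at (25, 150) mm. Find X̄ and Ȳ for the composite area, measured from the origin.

bottom flange: A = 180 × 20 = 3600.00, centroid at (90.00, 10.00).
web: A = 10 × 130 = 1300.00, centroid at (90.00, 85.00).
top flange: A = 130 × 12 = 1560.00, centroid at (90.00, 156.00).
ΣA = 6460.00 mm²
ΣAX̄ = (3600.00)(90.00) + (1300.00)(90.00) + (1560.00)(90.00) = 581400.00 mm³
ΣAȲ = (3600.00)(10.00) + (1300.00)(85.00) + (1560.00)(156.00) = 389860.00 mm³
X̄ = 581400.00 / 6460.00 = 90.00 mm
Ȳ = 389860.00 / 6460.00 = 60.35 mm

X̄ = 90.00 mm, Ȳ = 60.35 mm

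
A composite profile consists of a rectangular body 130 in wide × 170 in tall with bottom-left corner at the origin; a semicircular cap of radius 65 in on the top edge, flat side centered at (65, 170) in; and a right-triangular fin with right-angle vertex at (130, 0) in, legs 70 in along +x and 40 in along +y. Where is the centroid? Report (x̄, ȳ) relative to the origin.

x̄ = 69.10 in, ȳ = 106.46 in

rectangular body: A = 130 × 170 = 22100.00, centroid at (65.00, 85.00).
semicircular top: A = ½π·65² = 6636.61, centroid at (65.00, 197.59).
triangular fin: A = ½·70·40 = 1400.00, centroid at (153.33, 13.33).
ΣA = 30136.61 in²
ΣAx̄ = (22100.00)(65.00) + (6636.61)(65.00) + (1400.00)(153.33) = 2082546.61 in³
ΣAȳ = (22100.00)(85.00) + (6636.61)(197.59) + (1400.00)(13.33) = 3208474.46 in³
x̄ = 2082546.61 / 30136.61 = 69.10 in
ȳ = 3208474.46 / 30136.61 = 106.46 in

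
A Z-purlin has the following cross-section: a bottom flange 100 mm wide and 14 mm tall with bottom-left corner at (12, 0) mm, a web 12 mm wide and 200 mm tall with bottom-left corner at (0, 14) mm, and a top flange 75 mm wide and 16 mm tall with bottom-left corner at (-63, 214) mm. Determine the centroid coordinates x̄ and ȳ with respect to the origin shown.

Part | A | x̄ᵢ | ȳᵢ | A·x̄ᵢ | A·ȳᵢ
bottom flange | 1400.00 | 62.00 | 7.00 | 86800.00 | 9800.00
web | 2400.00 | 6.00 | 114.00 | 14400.00 | 273600.00
top flange | 1200.00 | -25.50 | 222.00 | -30600.00 | 266400.00
Σ | 5000.00 |  |  | 70600.00 | 549800.00
x̄ = 70600.00 / 5000.00 = 14.12 mm
ȳ = 549800.00 / 5000.00 = 109.96 mm

x̄ = 14.12 mm, ȳ = 109.96 mm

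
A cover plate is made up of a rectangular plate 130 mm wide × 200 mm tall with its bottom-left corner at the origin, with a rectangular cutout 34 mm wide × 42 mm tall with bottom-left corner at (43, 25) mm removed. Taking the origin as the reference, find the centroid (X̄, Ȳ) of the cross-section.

Part | A | x̄ᵢ | ȳᵢ | A·x̄ᵢ | A·ȳᵢ
plate | 26000.00 | 65.00 | 100.00 | 1690000.00 | 2600000.00
hole | -1428.00 | 60.00 | 46.00 | -85680.00 | -65688.00
Σ | 24572.00 |  |  | 1604320.00 | 2534312.00
X̄ = 1604320.00 / 24572.00 = 65.29 mm
Ȳ = 2534312.00 / 24572.00 = 103.14 mm

X̄ = 65.29 mm, Ȳ = 103.14 mm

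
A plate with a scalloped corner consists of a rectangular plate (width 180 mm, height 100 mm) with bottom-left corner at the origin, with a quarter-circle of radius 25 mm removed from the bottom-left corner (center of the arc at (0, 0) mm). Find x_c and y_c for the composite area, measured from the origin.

plate: A = 180 × 100 = 18000.00, centroid at (90.00, 50.00).
removed quarter-circle: A = −¼π·25² = -490.87, centroid at (10.61, 10.61).
ΣA = 17509.13 mm², ΣAx_c = 1614791.67 mm³, ΣAy_c = 894791.67 mm³.
x_c = 1614791.67/17509.13 = 92.23 mm; y_c = 894791.67/17509.13 = 51.10 mm.

x_c = 92.23 mm, y_c = 51.10 mm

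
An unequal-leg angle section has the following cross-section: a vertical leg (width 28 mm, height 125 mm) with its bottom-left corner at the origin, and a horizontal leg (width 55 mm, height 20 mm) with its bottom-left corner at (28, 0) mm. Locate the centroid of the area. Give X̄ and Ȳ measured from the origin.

Part | A | x̄ᵢ | ȳᵢ | A·x̄ᵢ | A·ȳᵢ
vertical leg | 3500.00 | 14.00 | 62.50 | 49000.00 | 218750.00
horizontal leg | 1100.00 | 55.50 | 10.00 | 61050.00 | 11000.00
Σ | 4600.00 |  |  | 110050.00 | 229750.00
X̄ = 110050.00 / 4600.00 = 23.92 mm
Ȳ = 229750.00 / 4600.00 = 49.95 mm

X̄ = 23.92 mm, Ȳ = 49.95 mm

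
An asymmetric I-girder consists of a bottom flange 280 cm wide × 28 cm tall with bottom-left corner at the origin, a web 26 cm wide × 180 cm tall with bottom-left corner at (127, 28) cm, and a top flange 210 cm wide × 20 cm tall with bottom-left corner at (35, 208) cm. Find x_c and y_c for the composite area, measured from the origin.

x_c = 140.00 cm, y_c = 94.35 cm

bottom flange: A = 280 × 28 = 7840.00, centroid at (140.00, 14.00).
web: A = 26 × 180 = 4680.00, centroid at (140.00, 118.00).
top flange: A = 210 × 20 = 4200.00, centroid at (140.00, 218.00).
ΣA = 16720.00 cm², ΣAx_c = 2340800.00 cm³, ΣAy_c = 1577600.00 cm³.
x_c = 2340800.00/16720.00 = 140.00 cm; y_c = 1577600.00/16720.00 = 94.35 cm.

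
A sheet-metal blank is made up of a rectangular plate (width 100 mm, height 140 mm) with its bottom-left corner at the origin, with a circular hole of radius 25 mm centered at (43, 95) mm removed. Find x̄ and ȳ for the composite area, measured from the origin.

x̄ = 51.14 mm, ȳ = 65.92 mm

Part | A | x̄ᵢ | ȳᵢ | A·x̄ᵢ | A·ȳᵢ
plate | 14000.00 | 50.00 | 70.00 | 700000.00 | 980000.00
hole | -1963.50 | 43.00 | 95.00 | -84430.30 | -186532.06
Σ | 12036.50 |  |  | 615569.70 | 793467.94
x̄ = 615569.70 / 12036.50 = 51.14 mm
ȳ = 793467.94 / 12036.50 = 65.92 mm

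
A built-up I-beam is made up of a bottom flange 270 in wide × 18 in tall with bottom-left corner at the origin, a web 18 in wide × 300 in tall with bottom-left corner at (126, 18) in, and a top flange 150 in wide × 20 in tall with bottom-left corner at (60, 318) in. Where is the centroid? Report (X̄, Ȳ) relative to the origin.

bottom flange: A = 270 × 18 = 4860.00, centroid at (135.00, 9.00).
web: A = 18 × 300 = 5400.00, centroid at (135.00, 168.00).
top flange: A = 150 × 20 = 3000.00, centroid at (135.00, 328.00).
ΣA = 13260.00 in²
ΣAX̄ = (4860.00)(135.00) + (5400.00)(135.00) + (3000.00)(135.00) = 1790100.00 in³
ΣAȲ = (4860.00)(9.00) + (5400.00)(168.00) + (3000.00)(328.00) = 1934940.00 in³
X̄ = 1790100.00 / 13260.00 = 135.00 in
Ȳ = 1934940.00 / 13260.00 = 145.92 in

X̄ = 135.00 in, Ȳ = 145.92 in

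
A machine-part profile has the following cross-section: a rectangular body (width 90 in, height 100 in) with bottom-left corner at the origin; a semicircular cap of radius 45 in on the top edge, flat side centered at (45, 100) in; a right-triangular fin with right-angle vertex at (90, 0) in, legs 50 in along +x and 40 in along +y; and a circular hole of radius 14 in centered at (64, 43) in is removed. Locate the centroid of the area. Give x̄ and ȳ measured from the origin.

x̄ = 48.98 in, ȳ = 64.92 in

Part | A | x̄ᵢ | ȳᵢ | A·x̄ᵢ | A·ȳᵢ
rectangular body | 9000.00 | 45.00 | 50.00 | 405000.00 | 450000.00
semicircular top | 3180.86 | 45.00 | 119.10 | 143138.82 | 378836.26
triangular fin | 1000.00 | 106.67 | 13.33 | 106666.67 | 13333.33
hole | -615.75 | 64.00 | 43.00 | -39408.14 | -26477.34
Σ | 12565.11 |  |  | 615397.34 | 815692.25
x̄ = 615397.34 / 12565.11 = 48.98 in
ȳ = 815692.25 / 12565.11 = 64.92 in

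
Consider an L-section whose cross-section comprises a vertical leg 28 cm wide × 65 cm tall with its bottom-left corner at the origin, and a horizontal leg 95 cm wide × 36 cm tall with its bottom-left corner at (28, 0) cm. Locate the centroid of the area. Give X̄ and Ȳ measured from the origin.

X̄ = 54.14 cm, Ȳ = 23.04 cm

vertical leg: A = 28 × 65 = 1820.00, centroid at (14.00, 32.50).
horizontal leg: A = 95 × 36 = 3420.00, centroid at (75.50, 18.00).
ΣA = 5240.00 cm²
ΣAX̄ = (1820.00)(14.00) + (3420.00)(75.50) = 283690.00 cm³
ΣAȲ = (1820.00)(32.50) + (3420.00)(18.00) = 120710.00 cm³
X̄ = 283690.00 / 5240.00 = 54.14 cm
Ȳ = 120710.00 / 5240.00 = 23.04 cm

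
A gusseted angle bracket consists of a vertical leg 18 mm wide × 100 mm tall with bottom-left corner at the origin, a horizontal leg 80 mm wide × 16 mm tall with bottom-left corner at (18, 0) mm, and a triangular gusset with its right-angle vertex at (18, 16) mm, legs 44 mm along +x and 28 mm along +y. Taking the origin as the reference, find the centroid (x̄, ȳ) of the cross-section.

Part | A | x̄ᵢ | ȳᵢ | A·x̄ᵢ | A·ȳᵢ
vertical leg | 1800.00 | 9.00 | 50.00 | 16200.00 | 90000.00
horizontal leg | 1280.00 | 58.00 | 8.00 | 74240.00 | 10240.00
gusset | 616.00 | 32.67 | 25.33 | 20122.67 | 15605.33
Σ | 3696.00 |  |  | 110562.67 | 115845.33
x̄ = 110562.67 / 3696.00 = 29.91 mm
ȳ = 115845.33 / 3696.00 = 31.34 mm

x̄ = 29.91 mm, ȳ = 31.34 mm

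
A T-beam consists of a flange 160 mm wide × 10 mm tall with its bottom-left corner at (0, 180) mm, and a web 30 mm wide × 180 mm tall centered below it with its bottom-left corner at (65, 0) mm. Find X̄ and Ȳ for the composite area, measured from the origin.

X̄ = 80.00 mm, Ȳ = 111.71 mm

web: A = 30 × 180 = 5400.00, centroid at (80.00, 90.00).
flange: A = 160 × 10 = 1600.00, centroid at (80.00, 185.00).
ΣA = 7000.00 mm²
ΣAX̄ = (5400.00)(80.00) + (1600.00)(80.00) = 560000.00 mm³
ΣAȲ = (5400.00)(90.00) + (1600.00)(185.00) = 782000.00 mm³
X̄ = 560000.00 / 7000.00 = 80.00 mm
Ȳ = 782000.00 / 7000.00 = 111.71 mm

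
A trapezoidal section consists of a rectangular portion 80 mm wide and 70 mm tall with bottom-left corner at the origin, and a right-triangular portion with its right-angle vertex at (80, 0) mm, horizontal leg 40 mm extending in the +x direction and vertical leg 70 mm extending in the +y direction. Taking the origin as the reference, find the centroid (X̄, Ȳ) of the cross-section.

X̄ = 50.67 mm, Ȳ = 32.67 mm

Part | A | x̄ᵢ | ȳᵢ | A·x̄ᵢ | A·ȳᵢ
rectangular portion | 5600.00 | 40.00 | 35.00 | 224000.00 | 196000.00
triangular portion | 1400.00 | 93.33 | 23.33 | 130666.67 | 32666.67
Σ | 7000.00 |  |  | 354666.67 | 228666.67
X̄ = 354666.67 / 7000.00 = 50.67 mm
Ȳ = 228666.67 / 7000.00 = 32.67 mm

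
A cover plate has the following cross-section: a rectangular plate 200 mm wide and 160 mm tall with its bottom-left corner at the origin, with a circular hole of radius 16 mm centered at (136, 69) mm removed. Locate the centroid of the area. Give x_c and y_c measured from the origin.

x_c = 99.07 mm, y_c = 80.28 mm

plate: A = 200 × 160 = 32000.00, centroid at (100.00, 80.00).
hole: A = −π·16² = -804.25, centroid at (136.00, 69.00).
ΣA = 31195.75 mm²
ΣAx_c = (32000.00)(100.00) + (-804.25)(136.00) = 3090622.31 mm³
ΣAy_c = (32000.00)(80.00) + (-804.25)(69.00) = 2504506.91 mm³
x_c = 3090622.31 / 31195.75 = 99.07 mm
y_c = 2504506.91 / 31195.75 = 80.28 mm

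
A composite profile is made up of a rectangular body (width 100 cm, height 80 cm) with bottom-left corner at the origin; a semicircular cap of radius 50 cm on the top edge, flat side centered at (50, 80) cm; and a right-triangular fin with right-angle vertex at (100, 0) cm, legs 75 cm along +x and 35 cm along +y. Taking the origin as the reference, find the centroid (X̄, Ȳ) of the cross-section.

rectangular body: A = 100 × 80 = 8000.00, centroid at (50.00, 40.00).
semicircular top: A = ½π·50² = 3926.99, centroid at (50.00, 101.22).
triangular fin: A = ½·75·35 = 1312.50, centroid at (125.00, 11.67).
ΣA = 13239.49 cm², ΣAX̄ = 760412.04 cm³, ΣAȲ = 732805.10 cm³.
X̄ = 760412.04/13239.49 = 57.44 cm; Ȳ = 732805.10/13239.49 = 55.35 cm.

X̄ = 57.44 cm, Ȳ = 55.35 cm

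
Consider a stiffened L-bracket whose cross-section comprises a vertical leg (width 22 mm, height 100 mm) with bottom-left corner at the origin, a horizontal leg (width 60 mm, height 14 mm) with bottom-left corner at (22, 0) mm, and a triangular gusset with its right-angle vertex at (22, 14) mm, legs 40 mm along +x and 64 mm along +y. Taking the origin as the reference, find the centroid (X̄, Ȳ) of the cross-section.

Part | A | x̄ᵢ | ȳᵢ | A·x̄ᵢ | A·ȳᵢ
vertical leg | 2200.00 | 11.00 | 50.00 | 24200.00 | 110000.00
horizontal leg | 840.00 | 52.00 | 7.00 | 43680.00 | 5880.00
gusset | 1280.00 | 35.33 | 35.33 | 45226.67 | 45226.67
Σ | 4320.00 |  |  | 113106.67 | 161106.67
X̄ = 113106.67 / 4320.00 = 26.18 mm
Ȳ = 161106.67 / 4320.00 = 37.29 mm

X̄ = 26.18 mm, Ȳ = 37.29 mm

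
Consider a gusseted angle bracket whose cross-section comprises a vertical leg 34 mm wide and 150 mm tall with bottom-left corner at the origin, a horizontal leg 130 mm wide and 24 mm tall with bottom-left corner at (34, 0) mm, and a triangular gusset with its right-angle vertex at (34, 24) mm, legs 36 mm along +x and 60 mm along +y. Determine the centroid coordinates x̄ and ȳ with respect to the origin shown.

x̄ = 47.88 mm, ȳ = 50.26 mm

vertical leg: A = 34 × 150 = 5100.00, centroid at (17.00, 75.00).
horizontal leg: A = 130 × 24 = 3120.00, centroid at (99.00, 12.00).
gusset: A = ½·36·60 = 1080.00, centroid at (46.00, 44.00).
ΣA = 9300.00 mm²
ΣAx̄ = (5100.00)(17.00) + (3120.00)(99.00) + (1080.00)(46.00) = 445260.00 mm³
ΣAȳ = (5100.00)(75.00) + (3120.00)(12.00) + (1080.00)(44.00) = 467460.00 mm³
x̄ = 445260.00 / 9300.00 = 47.88 mm
ȳ = 467460.00 / 9300.00 = 50.26 mm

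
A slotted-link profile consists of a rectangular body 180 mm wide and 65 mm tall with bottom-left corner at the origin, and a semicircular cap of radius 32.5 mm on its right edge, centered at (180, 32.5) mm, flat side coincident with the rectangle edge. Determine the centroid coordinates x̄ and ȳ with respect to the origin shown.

x̄ = 102.89 mm, ȳ = 32.50 mm

rectangular body: A = 180 × 65 = 11700.00, centroid at (90.00, 32.50).
semicircular end: A = ½π·32.5² = 1659.15, centroid at (193.79, 32.50).
ΣA = 13359.15 mm²
ΣAx̄ = (11700.00)(90.00) + (1659.15)(193.79) = 1374533.07 mm³
ΣAȳ = (11700.00)(32.50) + (1659.15)(32.50) = 434172.49 mm³
x̄ = 1374533.07 / 13359.15 = 102.89 mm
ȳ = 434172.49 / 13359.15 = 32.50 mm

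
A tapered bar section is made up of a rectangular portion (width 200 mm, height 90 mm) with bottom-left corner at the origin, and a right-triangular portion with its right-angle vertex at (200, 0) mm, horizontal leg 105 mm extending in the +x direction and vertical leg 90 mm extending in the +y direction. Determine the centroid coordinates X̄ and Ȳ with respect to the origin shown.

X̄ = 128.07 mm, Ȳ = 41.88 mm

rectangular portion: A = 200 × 90 = 18000.00, centroid at (100.00, 45.00).
triangular portion: A = ½·105·90 = 4725.00, centroid at (235.00, 30.00).
ΣA = 22725.00 mm², ΣAX̄ = 2910375.00 mm³, ΣAȲ = 951750.00 mm³.
X̄ = 2910375.00/22725.00 = 128.07 mm; Ȳ = 951750.00/22725.00 = 41.88 mm.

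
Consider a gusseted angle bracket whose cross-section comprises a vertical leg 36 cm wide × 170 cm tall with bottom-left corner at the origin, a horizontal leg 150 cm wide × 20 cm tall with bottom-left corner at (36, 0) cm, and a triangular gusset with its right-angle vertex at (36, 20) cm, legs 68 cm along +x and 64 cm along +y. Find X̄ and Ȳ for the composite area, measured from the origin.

Part | A | x̄ᵢ | ȳᵢ | A·x̄ᵢ | A·ȳᵢ
vertical leg | 6120.00 | 18.00 | 85.00 | 110160.00 | 520200.00
horizontal leg | 3000.00 | 111.00 | 10.00 | 333000.00 | 30000.00
gusset | 2176.00 | 58.67 | 41.33 | 127658.67 | 89941.33
Σ | 11296.00 |  |  | 570818.67 | 640141.33
X̄ = 570818.67 / 11296.00 = 50.53 cm
Ȳ = 640141.33 / 11296.00 = 56.67 cm

X̄ = 50.53 cm, Ȳ = 56.67 cm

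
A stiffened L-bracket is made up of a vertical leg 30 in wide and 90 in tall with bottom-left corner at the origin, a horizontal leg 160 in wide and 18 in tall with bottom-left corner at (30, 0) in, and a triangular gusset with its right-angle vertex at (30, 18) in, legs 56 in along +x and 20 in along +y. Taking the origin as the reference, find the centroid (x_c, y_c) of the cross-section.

vertical leg: A = 30 × 90 = 2700.00, centroid at (15.00, 45.00).
horizontal leg: A = 160 × 18 = 2880.00, centroid at (110.00, 9.00).
gusset: A = ½·56·20 = 560.00, centroid at (48.67, 24.67).
ΣA = 6140.00 in², ΣAx_c = 384553.33 in³, ΣAy_c = 161233.33 in³.
x_c = 384553.33/6140.00 = 62.63 in; y_c = 161233.33/6140.00 = 26.26 in.

x_c = 62.63 in, y_c = 26.26 in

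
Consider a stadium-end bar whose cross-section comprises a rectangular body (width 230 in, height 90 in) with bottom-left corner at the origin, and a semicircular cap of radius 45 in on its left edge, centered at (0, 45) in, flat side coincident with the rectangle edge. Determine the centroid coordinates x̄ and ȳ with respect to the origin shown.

rectangular body: A = 230 × 90 = 20700.00, centroid at (115.00, 45.00).
semicircular end: A = ½π·45² = 3180.86, centroid at (-19.10, 45.00).
ΣA = 23880.86 in², ΣAx̄ = 2319750.00 in³, ΣAȳ = 1074638.82 in³.
x̄ = 2319750.00/23880.86 = 97.14 in; ȳ = 1074638.82/23880.86 = 45.00 in.

x̄ = 97.14 in, ȳ = 45.00 in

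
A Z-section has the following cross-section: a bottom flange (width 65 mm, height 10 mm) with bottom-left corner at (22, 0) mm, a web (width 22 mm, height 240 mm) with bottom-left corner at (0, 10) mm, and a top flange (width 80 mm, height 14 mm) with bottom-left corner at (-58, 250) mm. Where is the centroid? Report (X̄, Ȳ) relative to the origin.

X̄ = 10.40 mm, Ȳ = 138.65 mm

Part | A | x̄ᵢ | ȳᵢ | A·x̄ᵢ | A·ȳᵢ
bottom flange | 650.00 | 54.50 | 5.00 | 35425.00 | 3250.00
web | 5280.00 | 11.00 | 130.00 | 58080.00 | 686400.00
top flange | 1120.00 | -18.00 | 257.00 | -20160.00 | 287840.00
Σ | 7050.00 |  |  | 73345.00 | 977490.00
X̄ = 73345.00 / 7050.00 = 10.40 mm
Ȳ = 977490.00 / 7050.00 = 138.65 mm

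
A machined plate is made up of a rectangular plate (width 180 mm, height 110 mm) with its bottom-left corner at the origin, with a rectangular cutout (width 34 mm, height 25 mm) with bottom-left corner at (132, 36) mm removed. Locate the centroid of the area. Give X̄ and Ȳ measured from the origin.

plate: A = 180 × 110 = 19800.00, centroid at (90.00, 55.00).
hole: A = −(34 × 25) = -850.00, centroid at (149.00, 48.50).
ΣA = 18950.00 mm², ΣAX̄ = 1655350.00 mm³, ΣAȲ = 1047775.00 mm³.
X̄ = 1655350.00/18950.00 = 87.35 mm; Ȳ = 1047775.00/18950.00 = 55.29 mm.

X̄ = 87.35 mm, Ȳ = 55.29 mm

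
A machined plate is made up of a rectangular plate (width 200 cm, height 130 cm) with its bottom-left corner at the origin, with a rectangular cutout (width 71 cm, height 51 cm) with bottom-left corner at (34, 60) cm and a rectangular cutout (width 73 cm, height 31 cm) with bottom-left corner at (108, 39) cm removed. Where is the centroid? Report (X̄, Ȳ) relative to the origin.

plate: A = 200 × 130 = 26000.00, centroid at (100.00, 65.00).
hole 1: A = −(71 × 51) = -3621.00, centroid at (69.50, 85.50).
hole 2: A = −(73 × 31) = -2263.00, centroid at (144.50, 54.50).
ΣA = 20116.00 cm²
ΣAX̄ = (26000.00)(100.00) + (-3621.00)(69.50) + (-2263.00)(144.50) = 2021337.00 cm³
ΣAȲ = (26000.00)(65.00) + (-3621.00)(85.50) + (-2263.00)(54.50) = 1257071.00 cm³
X̄ = 2021337.00 / 20116.00 = 100.48 cm
Ȳ = 1257071.00 / 20116.00 = 62.49 cm

X̄ = 100.48 cm, Ȳ = 62.49 cm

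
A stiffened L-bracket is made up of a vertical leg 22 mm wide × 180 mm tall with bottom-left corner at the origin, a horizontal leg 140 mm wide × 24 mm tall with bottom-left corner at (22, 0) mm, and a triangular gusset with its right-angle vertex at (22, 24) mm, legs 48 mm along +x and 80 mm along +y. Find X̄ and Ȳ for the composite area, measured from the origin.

vertical leg: A = 22 × 180 = 3960.00, centroid at (11.00, 90.00).
horizontal leg: A = 140 × 24 = 3360.00, centroid at (92.00, 12.00).
gusset: A = ½·48·80 = 1920.00, centroid at (38.00, 50.67).
ΣA = 9240.00 mm², ΣAX̄ = 425640.00 mm³, ΣAȲ = 494000.00 mm³.
X̄ = 425640.00/9240.00 = 46.06 mm; Ȳ = 494000.00/9240.00 = 53.46 mm.

X̄ = 46.06 mm, Ȳ = 53.46 mm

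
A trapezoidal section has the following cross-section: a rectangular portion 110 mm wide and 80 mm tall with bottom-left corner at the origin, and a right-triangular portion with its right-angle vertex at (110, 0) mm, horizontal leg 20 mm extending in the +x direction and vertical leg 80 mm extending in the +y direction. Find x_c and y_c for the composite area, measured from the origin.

x_c = 60.14 mm, y_c = 38.89 mm

rectangular portion: A = 110 × 80 = 8800.00, centroid at (55.00, 40.00).
triangular portion: A = ½·20·80 = 800.00, centroid at (116.67, 26.67).
ΣA = 9600.00 mm²
ΣAx_c = (8800.00)(55.00) + (800.00)(116.67) = 577333.33 mm³
ΣAy_c = (8800.00)(40.00) + (800.00)(26.67) = 373333.33 mm³
x_c = 577333.33 / 9600.00 = 60.14 mm
y_c = 373333.33 / 9600.00 = 38.89 mm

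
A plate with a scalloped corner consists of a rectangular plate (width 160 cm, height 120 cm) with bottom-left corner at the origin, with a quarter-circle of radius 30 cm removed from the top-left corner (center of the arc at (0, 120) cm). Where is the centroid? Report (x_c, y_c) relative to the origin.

x_c = 82.57 cm, y_c = 58.19 cm

plate: A = 160 × 120 = 19200.00, centroid at (80.00, 60.00).
removed quarter-circle: A = −¼π·30² = -706.86, centroid at (12.73, 107.27).
ΣA = 18493.14 cm²
ΣAx_c = (19200.00)(80.00) + (-706.86)(12.73) = 1527000.00 cm³
ΣAy_c = (19200.00)(60.00) + (-706.86)(107.27) = 1076177.00 cm³
x_c = 1527000.00 / 18493.14 = 82.57 cm
y_c = 1076177.00 / 18493.14 = 58.19 cm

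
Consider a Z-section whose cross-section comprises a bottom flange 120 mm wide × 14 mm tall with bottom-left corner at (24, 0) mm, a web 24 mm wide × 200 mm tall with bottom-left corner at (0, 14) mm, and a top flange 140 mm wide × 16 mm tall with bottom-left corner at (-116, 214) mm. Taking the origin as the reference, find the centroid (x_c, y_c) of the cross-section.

Part | A | x̄ᵢ | ȳᵢ | A·x̄ᵢ | A·ȳᵢ
bottom flange | 1680.00 | 84.00 | 7.00 | 141120.00 | 11760.00
web | 4800.00 | 12.00 | 114.00 | 57600.00 | 547200.00
top flange | 2240.00 | -46.00 | 222.00 | -103040.00 | 497280.00
Σ | 8720.00 |  |  | 95680.00 | 1056240.00
x_c = 95680.00 / 8720.00 = 10.97 mm
y_c = 1056240.00 / 8720.00 = 121.13 mm

x_c = 10.97 mm, y_c = 121.13 mm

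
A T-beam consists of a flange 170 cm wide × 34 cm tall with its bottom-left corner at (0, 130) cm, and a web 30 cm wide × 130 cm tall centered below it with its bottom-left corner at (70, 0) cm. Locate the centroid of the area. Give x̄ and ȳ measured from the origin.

Part | A | x̄ᵢ | ȳᵢ | A·x̄ᵢ | A·ȳᵢ
web | 3900.00 | 85.00 | 65.00 | 331500.00 | 253500.00
flange | 5780.00 | 85.00 | 147.00 | 491300.00 | 849660.00
Σ | 9680.00 |  |  | 822800.00 | 1103160.00
x̄ = 822800.00 / 9680.00 = 85.00 cm
ȳ = 1103160.00 / 9680.00 = 113.96 cm

x̄ = 85.00 cm, ȳ = 113.96 cm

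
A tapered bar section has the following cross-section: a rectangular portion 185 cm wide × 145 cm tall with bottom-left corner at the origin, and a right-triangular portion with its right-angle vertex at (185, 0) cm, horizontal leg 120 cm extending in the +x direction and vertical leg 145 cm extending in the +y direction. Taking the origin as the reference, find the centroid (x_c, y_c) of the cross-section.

x_c = 124.95 cm, y_c = 66.58 cm

rectangular portion: A = 185 × 145 = 26825.00, centroid at (92.50, 72.50).
triangular portion: A = ½·120·145 = 8700.00, centroid at (225.00, 48.33).
ΣA = 35525.00 cm²
ΣAx_c = (26825.00)(92.50) + (8700.00)(225.00) = 4438812.50 cm³
ΣAy_c = (26825.00)(72.50) + (8700.00)(48.33) = 2365312.50 cm³
x_c = 4438812.50 / 35525.00 = 124.95 cm
y_c = 2365312.50 / 35525.00 = 66.58 cm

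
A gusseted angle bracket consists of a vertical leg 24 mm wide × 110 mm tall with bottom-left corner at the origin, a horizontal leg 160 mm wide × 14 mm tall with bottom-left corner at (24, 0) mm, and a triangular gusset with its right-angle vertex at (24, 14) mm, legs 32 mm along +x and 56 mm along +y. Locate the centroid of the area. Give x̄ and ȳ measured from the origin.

x̄ = 51.19 mm, ȳ = 32.92 mm

vertical leg: A = 24 × 110 = 2640.00, centroid at (12.00, 55.00).
horizontal leg: A = 160 × 14 = 2240.00, centroid at (104.00, 7.00).
gusset: A = ½·32·56 = 896.00, centroid at (34.67, 32.67).
ΣA = 5776.00 mm²
ΣAx̄ = (2640.00)(12.00) + (2240.00)(104.00) + (896.00)(34.67) = 295701.33 mm³
ΣAȳ = (2640.00)(55.00) + (2240.00)(7.00) + (896.00)(32.67) = 190149.33 mm³
x̄ = 295701.33 / 5776.00 = 51.19 mm
ȳ = 190149.33 / 5776.00 = 32.92 mm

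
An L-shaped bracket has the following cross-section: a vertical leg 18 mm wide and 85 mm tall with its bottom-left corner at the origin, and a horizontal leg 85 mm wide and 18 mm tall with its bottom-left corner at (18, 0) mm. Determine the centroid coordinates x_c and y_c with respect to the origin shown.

x_c = 34.75 mm, y_c = 25.75 mm

vertical leg: A = 18 × 85 = 1530.00, centroid at (9.00, 42.50).
horizontal leg: A = 85 × 18 = 1530.00, centroid at (60.50, 9.00).
ΣA = 3060.00 mm²
ΣAx_c = (1530.00)(9.00) + (1530.00)(60.50) = 106335.00 mm³
ΣAy_c = (1530.00)(42.50) + (1530.00)(9.00) = 78795.00 mm³
x_c = 106335.00 / 3060.00 = 34.75 mm
y_c = 78795.00 / 3060.00 = 25.75 mm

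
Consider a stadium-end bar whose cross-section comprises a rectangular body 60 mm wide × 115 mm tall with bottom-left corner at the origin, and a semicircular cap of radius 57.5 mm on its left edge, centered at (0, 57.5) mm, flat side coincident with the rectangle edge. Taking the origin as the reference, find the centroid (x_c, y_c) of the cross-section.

rectangular body: A = 60 × 115 = 6900.00, centroid at (30.00, 57.50).
semicircular end: A = ½π·57.5² = 5193.45, centroid at (-24.40, 57.50).
ΣA = 12093.45 mm²
ΣAx_c = (6900.00)(30.00) + (5193.45)(-24.40) = 80260.42 mm³
ΣAy_c = (6900.00)(57.50) + (5193.45)(57.50) = 695373.11 mm³
x_c = 80260.42 / 12093.45 = 6.64 mm
y_c = 695373.11 / 12093.45 = 57.50 mm

x_c = 6.64 mm, y_c = 57.50 mm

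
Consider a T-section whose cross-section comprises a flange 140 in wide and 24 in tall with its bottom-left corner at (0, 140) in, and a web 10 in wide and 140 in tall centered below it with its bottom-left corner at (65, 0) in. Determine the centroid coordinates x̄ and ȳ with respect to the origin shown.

Part | A | x̄ᵢ | ȳᵢ | A·x̄ᵢ | A·ȳᵢ
web | 1400.00 | 70.00 | 70.00 | 98000.00 | 98000.00
flange | 3360.00 | 70.00 | 152.00 | 235200.00 | 510720.00
Σ | 4760.00 |  |  | 333200.00 | 608720.00
x̄ = 333200.00 / 4760.00 = 70.00 in
ȳ = 608720.00 / 4760.00 = 127.88 in

x̄ = 70.00 in, ȳ = 127.88 in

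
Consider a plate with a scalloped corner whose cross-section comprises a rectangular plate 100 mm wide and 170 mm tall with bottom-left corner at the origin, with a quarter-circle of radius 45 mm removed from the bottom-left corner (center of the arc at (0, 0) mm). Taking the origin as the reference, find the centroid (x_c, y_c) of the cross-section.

x_c = 53.19 mm, y_c = 91.80 mm

plate: A = 100 × 170 = 17000.00, centroid at (50.00, 85.00).
removed quarter-circle: A = −¼π·45² = -1590.43, centroid at (19.10, 19.10).
ΣA = 15409.57 mm²
ΣAx_c = (17000.00)(50.00) + (-1590.43)(19.10) = 819625.00 mm³
ΣAy_c = (17000.00)(85.00) + (-1590.43)(19.10) = 1414625.00 mm³
x_c = 819625.00 / 15409.57 = 53.19 mm
y_c = 1414625.00 / 15409.57 = 91.80 mm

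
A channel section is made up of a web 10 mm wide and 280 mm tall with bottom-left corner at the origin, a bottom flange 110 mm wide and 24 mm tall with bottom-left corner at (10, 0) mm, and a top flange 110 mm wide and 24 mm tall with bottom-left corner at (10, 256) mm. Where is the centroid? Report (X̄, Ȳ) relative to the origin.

X̄ = 44.21 mm, Ȳ = 140.00 mm

web: A = 10 × 280 = 2800.00, centroid at (5.00, 140.00).
bottom flange: A = 110 × 24 = 2640.00, centroid at (65.00, 12.00).
top flange: A = 110 × 24 = 2640.00, centroid at (65.00, 268.00).
ΣA = 8080.00 mm²
ΣAX̄ = (2800.00)(5.00) + (2640.00)(65.00) + (2640.00)(65.00) = 357200.00 mm³
ΣAȲ = (2800.00)(140.00) + (2640.00)(12.00) + (2640.00)(268.00) = 1131200.00 mm³
X̄ = 357200.00 / 8080.00 = 44.21 mm
Ȳ = 1131200.00 / 8080.00 = 140.00 mm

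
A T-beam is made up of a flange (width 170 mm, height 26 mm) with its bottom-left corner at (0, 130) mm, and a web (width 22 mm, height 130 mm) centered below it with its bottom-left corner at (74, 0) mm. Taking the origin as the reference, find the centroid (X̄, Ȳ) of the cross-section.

X̄ = 85.00 mm, Ȳ = 112.36 mm

Part | A | x̄ᵢ | ȳᵢ | A·x̄ᵢ | A·ȳᵢ
web | 2860.00 | 85.00 | 65.00 | 243100.00 | 185900.00
flange | 4420.00 | 85.00 | 143.00 | 375700.00 | 632060.00
Σ | 7280.00 |  |  | 618800.00 | 817960.00
X̄ = 618800.00 / 7280.00 = 85.00 mm
Ȳ = 817960.00 / 7280.00 = 112.36 mm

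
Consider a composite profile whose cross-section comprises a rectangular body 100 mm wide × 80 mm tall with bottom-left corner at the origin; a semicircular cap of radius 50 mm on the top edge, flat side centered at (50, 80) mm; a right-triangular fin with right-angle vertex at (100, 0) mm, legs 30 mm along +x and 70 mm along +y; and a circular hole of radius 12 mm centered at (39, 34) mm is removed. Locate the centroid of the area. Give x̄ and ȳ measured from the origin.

x̄ = 55.43 mm, ȳ = 58.01 mm

rectangular body: A = 100 × 80 = 8000.00, centroid at (50.00, 40.00).
semicircular top: A = ½π·50² = 3926.99, centroid at (50.00, 101.22).
triangular fin: A = ½·30·70 = 1050.00, centroid at (110.00, 23.33).
hole: A = −π·12² = -452.39, centroid at (39.00, 34.00).
ΣA = 12524.60 mm²
ΣAx̄ = (8000.00)(50.00) + (3926.99)(50.00) + (1050.00)(110.00) + (-452.39)(39.00) = 694206.36 mm³
ΣAȳ = (8000.00)(40.00) + (3926.99)(101.22) + (1050.00)(23.33) + (-452.39)(34.00) = 726611.36 mm³
x̄ = 694206.36 / 12524.60 = 55.43 mm
ȳ = 726611.36 / 12524.60 = 58.01 mm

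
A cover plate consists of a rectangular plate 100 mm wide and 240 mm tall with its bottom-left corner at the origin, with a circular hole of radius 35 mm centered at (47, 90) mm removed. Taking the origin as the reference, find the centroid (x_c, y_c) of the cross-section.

Part | A | x̄ᵢ | ȳᵢ | A·x̄ᵢ | A·ȳᵢ
plate | 24000.00 | 50.00 | 120.00 | 1200000.00 | 2880000.00
hole | -3848.45 | 47.00 | 90.00 | -180877.20 | -346360.59
Σ | 20151.55 |  |  | 1019122.80 | 2533639.41
x_c = 1019122.80 / 20151.55 = 50.57 mm
y_c = 2533639.41 / 20151.55 = 125.73 mm

x_c = 50.57 mm, y_c = 125.73 mm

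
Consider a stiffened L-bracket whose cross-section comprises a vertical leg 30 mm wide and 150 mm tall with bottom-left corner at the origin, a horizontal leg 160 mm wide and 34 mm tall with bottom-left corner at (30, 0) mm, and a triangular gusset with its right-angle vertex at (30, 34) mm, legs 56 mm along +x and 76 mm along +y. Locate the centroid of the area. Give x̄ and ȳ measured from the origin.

x̄ = 63.76 mm, ȳ = 46.09 mm

vertical leg: A = 30 × 150 = 4500.00, centroid at (15.00, 75.00).
horizontal leg: A = 160 × 34 = 5440.00, centroid at (110.00, 17.00).
gusset: A = ½·56·76 = 2128.00, centroid at (48.67, 59.33).
ΣA = 12068.00 mm², ΣAx̄ = 769462.67 mm³, ΣAȳ = 556241.33 mm³.
x̄ = 769462.67/12068.00 = 63.76 mm; ȳ = 556241.33/12068.00 = 46.09 mm.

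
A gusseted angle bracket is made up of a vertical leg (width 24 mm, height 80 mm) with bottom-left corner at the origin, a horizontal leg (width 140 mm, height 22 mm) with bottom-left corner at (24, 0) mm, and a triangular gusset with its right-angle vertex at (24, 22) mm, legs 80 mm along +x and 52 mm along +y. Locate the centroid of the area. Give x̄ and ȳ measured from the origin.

vertical leg: A = 24 × 80 = 1920.00, centroid at (12.00, 40.00).
horizontal leg: A = 140 × 22 = 3080.00, centroid at (94.00, 11.00).
gusset: A = ½·80·52 = 2080.00, centroid at (50.67, 39.33).
ΣA = 7080.00 mm²
ΣAx̄ = (1920.00)(12.00) + (3080.00)(94.00) + (2080.00)(50.67) = 417946.67 mm³
ΣAȳ = (1920.00)(40.00) + (3080.00)(11.00) + (2080.00)(39.33) = 192493.33 mm³
x̄ = 417946.67 / 7080.00 = 59.03 mm
ȳ = 192493.33 / 7080.00 = 27.19 mm

x̄ = 59.03 mm, ȳ = 27.19 mm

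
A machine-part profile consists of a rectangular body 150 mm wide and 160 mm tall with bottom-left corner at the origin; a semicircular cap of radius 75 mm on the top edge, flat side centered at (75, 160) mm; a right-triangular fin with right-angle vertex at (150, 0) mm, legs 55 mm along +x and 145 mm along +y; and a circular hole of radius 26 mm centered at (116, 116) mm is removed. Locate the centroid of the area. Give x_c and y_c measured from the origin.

x_c = 83.22 mm, y_c = 102.63 mm

rectangular body: A = 150 × 160 = 24000.00, centroid at (75.00, 80.00).
semicircular top: A = ½π·75² = 8835.73, centroid at (75.00, 191.83).
triangular fin: A = ½·55·145 = 3987.50, centroid at (168.33, 48.33).
hole: A = −π·26² = -2123.72, centroid at (116.00, 116.00).
ΣA = 34699.51 mm²
ΣAx_c = (24000.00)(75.00) + (8835.73)(75.00) + (3987.50)(168.33) + (-2123.72)(116.00) = 2887557.74 mm³
ΣAy_c = (24000.00)(80.00) + (8835.73)(191.83) + (3987.50)(48.33) + (-2123.72)(116.00) = 3561344.73 mm³
x_c = 2887557.74 / 34699.51 = 83.22 mm
y_c = 3561344.73 / 34699.51 = 102.63 mm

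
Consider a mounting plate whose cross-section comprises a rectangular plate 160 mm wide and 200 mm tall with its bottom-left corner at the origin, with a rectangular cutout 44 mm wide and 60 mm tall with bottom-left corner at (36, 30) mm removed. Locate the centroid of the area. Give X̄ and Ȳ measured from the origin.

plate: A = 160 × 200 = 32000.00, centroid at (80.00, 100.00).
hole: A = −(44 × 60) = -2640.00, centroid at (58.00, 60.00).
ΣA = 29360.00 mm², ΣAX̄ = 2406880.00 mm³, ΣAȲ = 3041600.00 mm³.
X̄ = 2406880.00/29360.00 = 81.98 mm; Ȳ = 3041600.00/29360.00 = 103.60 mm.

X̄ = 81.98 mm, Ȳ = 103.60 mm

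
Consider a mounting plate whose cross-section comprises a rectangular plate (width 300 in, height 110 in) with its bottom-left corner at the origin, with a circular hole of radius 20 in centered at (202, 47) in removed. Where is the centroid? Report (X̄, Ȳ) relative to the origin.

Part | A | x̄ᵢ | ȳᵢ | A·x̄ᵢ | A·ȳᵢ
plate | 33000.00 | 150.00 | 55.00 | 4950000.00 | 1815000.00
hole | -1256.64 | 202.00 | 47.00 | -253840.69 | -59061.94
Σ | 31743.36 |  |  | 4696159.31 | 1755938.06
X̄ = 4696159.31 / 31743.36 = 147.94 in
Ȳ = 1755938.06 / 31743.36 = 55.32 in

X̄ = 147.94 in, Ȳ = 55.32 in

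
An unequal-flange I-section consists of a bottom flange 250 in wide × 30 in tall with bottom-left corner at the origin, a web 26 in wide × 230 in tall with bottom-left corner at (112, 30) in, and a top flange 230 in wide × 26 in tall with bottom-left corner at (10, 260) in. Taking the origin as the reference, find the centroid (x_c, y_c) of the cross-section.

bottom flange: A = 250 × 30 = 7500.00, centroid at (125.00, 15.00).
web: A = 26 × 230 = 5980.00, centroid at (125.00, 145.00).
top flange: A = 230 × 26 = 5980.00, centroid at (125.00, 273.00).
ΣA = 19460.00 in², ΣAx_c = 2432500.00 in³, ΣAy_c = 2612140.00 in³.
x_c = 2432500.00/19460.00 = 125.00 in; y_c = 2612140.00/19460.00 = 134.23 in.

x_c = 125.00 in, y_c = 134.23 in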